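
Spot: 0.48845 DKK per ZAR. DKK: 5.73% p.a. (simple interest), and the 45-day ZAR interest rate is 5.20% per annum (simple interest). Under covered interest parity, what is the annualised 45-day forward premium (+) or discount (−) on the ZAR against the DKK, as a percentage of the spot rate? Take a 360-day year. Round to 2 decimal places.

T = 45/360 years.
No-arbitrage forward: 0.48845 × 1.0071625 / 1.006500 = 0.48877151 DKK/ZAR.
Annualised premium = (F − S)/S × (1/T) = (0.48877151 − 0.48845)/0.48845 ÷ (45/360) = 0.53%.

+0.53%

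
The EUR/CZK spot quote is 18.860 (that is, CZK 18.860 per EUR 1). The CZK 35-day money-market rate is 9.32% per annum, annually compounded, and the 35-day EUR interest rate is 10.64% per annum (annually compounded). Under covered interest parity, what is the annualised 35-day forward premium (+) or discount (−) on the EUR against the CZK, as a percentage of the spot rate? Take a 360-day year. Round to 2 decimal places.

-1.20%

T = 35/360 years.
F = S · g_CZK/g_EUR = 18.86 × 1.008701/1.0098788 = 18.838004.
(F − S)/S ÷ T = (18.838004 − 18.86)/18.86/(35/360) = -0.011996 → -1.20%.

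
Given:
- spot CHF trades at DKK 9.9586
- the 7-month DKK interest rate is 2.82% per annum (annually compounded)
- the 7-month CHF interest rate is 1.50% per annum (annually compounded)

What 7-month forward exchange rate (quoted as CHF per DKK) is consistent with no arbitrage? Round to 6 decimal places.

T = 7/12 years.
DKK growth factor: (1 + 0.0282)^(7/12) = 1.0163546.
CHF growth factor: (1 + 0.0150)^(7/12) = 1.0087228.
Forward (DKK per CHF) = 9.9586 × 1.0163546 / 1.0087228 = 10.03394.
Quoted the other way: 1/10.03394 = 0.099662 CHF per DKK.

0.099662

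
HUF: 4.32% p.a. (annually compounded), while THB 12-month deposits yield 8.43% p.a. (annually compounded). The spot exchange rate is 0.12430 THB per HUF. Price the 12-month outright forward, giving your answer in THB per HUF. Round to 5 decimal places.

0.12920

T = 1 year.
THB accumulates by (1 + 0.0843)^1 = 1.084300.
Growth of 1 HUF over T: (1 + 0.0432)^1 = 1.043200.
So F = 0.1243 × 1.084300 / 1.043200 = 0.1291972 (THB/HUF).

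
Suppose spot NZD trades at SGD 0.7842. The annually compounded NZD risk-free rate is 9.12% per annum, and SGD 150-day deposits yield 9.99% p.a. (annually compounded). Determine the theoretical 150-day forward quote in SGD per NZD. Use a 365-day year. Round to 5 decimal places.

0.78676

T = 150/365 years.
SGD accumulates by (1 + 0.0999)^(150/365) = 1.0399069.
Growth of 1 NZD over T: (1 + 0.0912)^(150/365) = 1.0365187.
So F = 0.7842 × 1.0399069 / 1.0365187 = 0.7867634 (SGD/NZD).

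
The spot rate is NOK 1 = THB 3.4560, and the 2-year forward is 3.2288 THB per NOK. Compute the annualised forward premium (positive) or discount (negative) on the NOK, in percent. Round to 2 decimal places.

T = 2 years.
Period premium: (3.2288 − 3.456)/3.456 = -0.0657407.
×(1/T) gives -3.29% p.a.

-3.29%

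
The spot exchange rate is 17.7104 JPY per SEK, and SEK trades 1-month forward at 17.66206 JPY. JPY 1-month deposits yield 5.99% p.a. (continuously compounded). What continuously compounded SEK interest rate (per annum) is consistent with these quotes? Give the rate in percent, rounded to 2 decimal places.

9.27%

T = 1/12 years.
CIP gives F = S · g_JPY/g_SEK, so g_JPY/g_SEK = 17.66206/17.7104 = 0.9972705.
JPY growth factor: e^(0.0599×1/12) = 1.0050041.
Hence g_SEK = 1.0077548.
r = ln(1.0077548)/(1/12) = 0.092699 → 9.27%.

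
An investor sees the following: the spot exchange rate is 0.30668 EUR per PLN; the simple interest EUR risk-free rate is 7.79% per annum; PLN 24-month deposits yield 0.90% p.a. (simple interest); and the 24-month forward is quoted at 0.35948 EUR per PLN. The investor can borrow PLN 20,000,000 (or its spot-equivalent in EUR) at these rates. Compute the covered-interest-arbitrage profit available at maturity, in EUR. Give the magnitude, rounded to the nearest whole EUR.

EUR 229,798

T = 2 years.
Keep in PLN, deliver into the forward: 20,000,000·1.018000·0.35948 = EUR 7,319,012.80.
Swap to EUR now, deposit: 20,000,000·0.30668·1.155800 = EUR 7,089,214.88.
The quoted forward overvalues PLN, so borrow EUR, buy PLN at spot, deposit the PLN at 0.90%, and sell the proceeds forward at 0.35948.
Profit = 7,319,012.80 − 7,089,214.88 = EUR 229,798.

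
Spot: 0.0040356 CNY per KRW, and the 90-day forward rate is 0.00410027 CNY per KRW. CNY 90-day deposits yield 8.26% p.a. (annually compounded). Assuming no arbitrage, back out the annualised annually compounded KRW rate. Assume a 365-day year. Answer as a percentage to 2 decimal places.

T = 90/365 years.
CIP gives F = S · g_CNY/g_KRW, so g_CNY/g_KRW = 0.00410027/0.0040356 = 1.0160249.
CNY growth factor: (1 + 0.0826)^(90/365) = 1.0197623.
So the KRW growth factor = 1.0036785.
r = 1.0036785^(365/90) − 1 = 0.015002 → 1.50%.

1.50%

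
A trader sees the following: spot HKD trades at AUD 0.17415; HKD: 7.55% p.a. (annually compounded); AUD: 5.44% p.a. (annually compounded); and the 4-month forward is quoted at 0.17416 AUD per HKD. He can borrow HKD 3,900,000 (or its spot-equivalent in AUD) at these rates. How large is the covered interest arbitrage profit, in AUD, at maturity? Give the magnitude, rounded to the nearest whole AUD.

AUD 4,621

T = 4/12 years.
Keep in HKD, deliver into the forward: 3,900,000·1.0245586·0.17416 = AUD 695,904.79.
Swap to AUD now, deposit: 3,900,000·0.17415·1.01781411 = AUD 691,284.08.
The quoted forward overvalues HKD, so borrow AUD, buy HKD at spot, deposit the HKD at 7.55%, and sell the proceeds forward at 0.17416.
Profit = 695,904.79 − 691,284.08 = AUD 4,621.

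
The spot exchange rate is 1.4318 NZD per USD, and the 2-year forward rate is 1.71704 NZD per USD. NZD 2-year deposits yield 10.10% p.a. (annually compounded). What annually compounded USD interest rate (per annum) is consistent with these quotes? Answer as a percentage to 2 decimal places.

0.54%

T = 2 years.
CIP gives F = S · g_NZD/g_USD, so g_NZD/g_USD = 1.71704/1.4318 = 1.1992178.
The NZD side grows by (1 + 0.1010)^2 = 1.212201.
So the USD growth factor = 1.0108264.
r = 1.0108264^(1/2) − 1 = 0.005399 → 0.54%.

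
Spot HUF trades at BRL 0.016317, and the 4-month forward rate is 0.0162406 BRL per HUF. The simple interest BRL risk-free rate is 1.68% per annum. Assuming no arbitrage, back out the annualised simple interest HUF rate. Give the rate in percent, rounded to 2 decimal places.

T = 4/12 years.
CIP gives F = S · g_BRL/g_HUF, so g_BRL/g_HUF = 0.0162406/0.016317 = 0.9953178.
BRL growth factor: 1 + 0.0168×4/12 = 1.005600.
That pins the HUF growth at 1.0103306.
(1.0103306 − 1)/T = 0.030992, i.e. 3.10%.

3.10%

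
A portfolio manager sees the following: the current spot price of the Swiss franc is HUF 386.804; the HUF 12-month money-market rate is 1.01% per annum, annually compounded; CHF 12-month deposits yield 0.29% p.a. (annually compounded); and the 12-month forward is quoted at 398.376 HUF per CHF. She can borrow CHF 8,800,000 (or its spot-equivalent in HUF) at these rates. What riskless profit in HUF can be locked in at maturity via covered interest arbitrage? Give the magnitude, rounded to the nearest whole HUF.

HUF 77,621,016

T = 1 year.
Route A — deposit CHF, sell forward: 8,800,000 × 1.002900 × 398.376 = HUF 3,515,875,355.52.
Route B — convert at spot, deposit HUF: 8,800,000 × 386.804 × 1.010100 = HUF 3,438,254,339.52.
The quoted forward overvalues CHF, so borrow HUF, buy CHF at spot, deposit the CHF at 0.29%, and sell the proceeds forward at 398.376.
Profit = 3,515,875,355.52 − 3,438,254,339.52 = HUF 77,621,016.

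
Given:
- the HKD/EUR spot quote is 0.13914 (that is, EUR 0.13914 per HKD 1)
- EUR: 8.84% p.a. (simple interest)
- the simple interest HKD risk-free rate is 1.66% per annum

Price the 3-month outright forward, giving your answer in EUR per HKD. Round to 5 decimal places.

T = 3/12 years.
EUR accumulates by 1 + 0.0884×3/12 = 1.022100.
HKD growth factor: 1 + 0.0166×3/12 = 1.004150.
Forward (EUR per HKD) = 0.13914 × 1.022100 / 1.004150 = 0.1416272.

0.14163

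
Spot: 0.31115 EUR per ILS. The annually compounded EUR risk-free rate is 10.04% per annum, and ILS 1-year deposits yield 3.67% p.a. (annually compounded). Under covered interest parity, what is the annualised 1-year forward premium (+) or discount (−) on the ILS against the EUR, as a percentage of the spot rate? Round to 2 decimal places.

T = 1 year.
CIP forward (EUR per ILS) = 0.31115 × 1.100400/1.036700 = 0.33026860.
Annualised premium = (F − S)/S × (1/T) = (0.33026860 − 0.31115)/0.31115 ÷ 1 = 6.14%.

+6.14%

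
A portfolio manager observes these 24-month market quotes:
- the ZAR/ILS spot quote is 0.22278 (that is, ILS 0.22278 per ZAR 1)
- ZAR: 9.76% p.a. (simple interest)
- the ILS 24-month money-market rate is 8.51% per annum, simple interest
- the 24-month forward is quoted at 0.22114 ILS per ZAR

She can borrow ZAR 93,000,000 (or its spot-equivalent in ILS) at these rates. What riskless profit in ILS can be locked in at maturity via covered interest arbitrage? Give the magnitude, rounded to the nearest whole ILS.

ILS 335,672

T = 2 years.
Invest the ZAR and cover forward: 93,000,000 × 1.195200 × 0.22114 = ILS 24,580,507.10.
Convert at spot and invest in ILS: 93,000,000 × 0.22278 × 1.170200 = ILS 24,244,835.51.
The quoted forward overvalues ZAR, so borrow ILS, buy ZAR at spot, deposit the ZAR at 9.76%, and sell the proceeds forward at 0.22114.
The gap between the two covered legs is ILS 335,672.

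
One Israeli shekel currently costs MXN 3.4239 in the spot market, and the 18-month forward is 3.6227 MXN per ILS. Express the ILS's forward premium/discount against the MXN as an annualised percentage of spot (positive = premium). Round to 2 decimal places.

T = 18/12 years.
ILS trades forward at +5.80624% vs spot over the period.
Per annum: 0.0580624 / (18/12) = 0.038708 = 3.87%.

+3.87%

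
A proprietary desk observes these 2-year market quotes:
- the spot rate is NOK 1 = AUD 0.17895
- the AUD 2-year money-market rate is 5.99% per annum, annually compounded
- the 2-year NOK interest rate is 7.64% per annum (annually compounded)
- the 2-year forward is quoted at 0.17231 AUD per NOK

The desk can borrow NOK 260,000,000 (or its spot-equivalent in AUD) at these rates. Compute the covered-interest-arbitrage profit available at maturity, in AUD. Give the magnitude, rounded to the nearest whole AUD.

AUD 360,243

T = 2 years.
Route A — deposit NOK, sell forward: 260,000,000 × 1.15863696 × 0.17231 = AUD 51,907,630.99.
Route B — convert at spot, deposit AUD: 260,000,000 × 0.17895 × 1.12338801 = AUD 52,267,873.94.
The quoted forward undervalues NOK, so borrow NOK, convert to AUD at spot, deposit the AUD at 5.99%, and buy NOK forward at 0.17231 to cover the loan.
Profit = 52,267,873.94 − 51,907,630.99 = AUD 360,243.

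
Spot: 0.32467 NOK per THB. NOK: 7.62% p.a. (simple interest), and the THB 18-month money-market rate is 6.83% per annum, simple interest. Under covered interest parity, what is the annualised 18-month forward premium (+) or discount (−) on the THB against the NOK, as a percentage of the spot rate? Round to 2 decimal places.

+0.72%

T = 18/12 years.
No-arbitrage forward: 0.32467 × 1.114300 / 1.102450 = 0.32815981 NOK/THB.
(F − S)/S ÷ T = (0.32815981 − 0.32467)/0.32467/(18/12) = 0.007166 → 0.72%.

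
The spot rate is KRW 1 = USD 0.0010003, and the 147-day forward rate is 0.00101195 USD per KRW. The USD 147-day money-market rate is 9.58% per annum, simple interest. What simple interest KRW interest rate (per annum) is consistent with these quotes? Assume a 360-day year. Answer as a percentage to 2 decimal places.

6.65%

T = 147/360 years.
CIP gives F = S · g_USD/g_KRW, so g_USD/g_KRW = 0.00101195/0.0010003 = 1.0116465.
The USD side grows by 1 + 0.0958×147/360 = 1.0391183.
That pins the KRW growth at 1.0271555.
(1.0271555 − 1)/T = 0.066503, i.e. 6.65%.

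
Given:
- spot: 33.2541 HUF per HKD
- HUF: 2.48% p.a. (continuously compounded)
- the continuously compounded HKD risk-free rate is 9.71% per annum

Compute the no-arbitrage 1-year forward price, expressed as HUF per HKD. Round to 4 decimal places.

30.9347

T = 1 year.
HUF accumulates by e^(0.0248×1) = 1.02511008.
HKD accumulates by e^(0.0971×1) = 1.10197057.
Forward (HUF per HKD) = 33.2541 × 1.02511008 / 1.10197057 = 30.934686.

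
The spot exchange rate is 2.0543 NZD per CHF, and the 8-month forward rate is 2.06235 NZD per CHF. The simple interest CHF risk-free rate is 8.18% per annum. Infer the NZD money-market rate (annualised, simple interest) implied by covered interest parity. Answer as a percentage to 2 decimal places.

8.80%

T = 8/12 years.
F/S = 2.06235/2.0543 = 1.0039186 = (growth of NZD) / (growth of CHF).
The CHF side grows by 1 + 0.0818×8/12 = 1.0545333.
Hence g_NZD = 1.0586656.
(1.0586656 − 1)/T = 0.087998, i.e. 8.80%.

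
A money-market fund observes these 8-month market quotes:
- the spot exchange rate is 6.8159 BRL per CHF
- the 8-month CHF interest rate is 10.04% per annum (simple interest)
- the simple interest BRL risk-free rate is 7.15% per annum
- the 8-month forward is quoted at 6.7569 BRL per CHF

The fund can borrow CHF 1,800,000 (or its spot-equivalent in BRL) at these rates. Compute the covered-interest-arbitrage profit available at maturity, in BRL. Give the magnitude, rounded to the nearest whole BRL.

T = 8/12 years.
Invest the CHF and cover forward: 1,800,000 × 1.0669333333 × 6.7569 = BRL 12,976,491.31.
Convert at spot and invest in BRL: 1,800,000 × 6.8159 × 1.0476666667 = BRL 12,853,424.22.
The quoted forward overvalues CHF, so borrow BRL, buy CHF at spot, deposit the CHF at 10.04%, and sell the proceeds forward at 6.7569.
Profit = 12,976,491.31 − 12,853,424.22 = BRL 123,067.

BRL 123,067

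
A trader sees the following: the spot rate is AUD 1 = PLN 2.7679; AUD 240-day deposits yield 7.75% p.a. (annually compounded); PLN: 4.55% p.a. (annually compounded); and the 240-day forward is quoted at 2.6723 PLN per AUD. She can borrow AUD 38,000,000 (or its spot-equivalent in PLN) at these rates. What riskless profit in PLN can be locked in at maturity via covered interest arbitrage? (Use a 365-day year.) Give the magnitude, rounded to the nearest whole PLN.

PLN 1,647,179

T = 240/365 years.
Keep in AUD, deliver into the forward: 38,000,000·1.05030509203·2.6723 = PLN 106,655,751.30.
Swap to PLN now, deposit: 38,000,000·2.7679·1.02968933891 = PLN 108,302,930.60.
The quoted forward undervalues AUD, so borrow AUD, convert to PLN at spot, deposit the PLN at 4.55%, and buy AUD forward at 2.6723 to cover the loan.
The gap between the two covered legs is PLN 1,647,179.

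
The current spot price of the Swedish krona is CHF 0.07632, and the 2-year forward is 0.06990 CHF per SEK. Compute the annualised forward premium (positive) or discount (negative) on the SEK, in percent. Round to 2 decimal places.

T = 2 years.
Period premium: (0.06990 − 0.07632)/0.07632 = -0.0841195.
Annualise by dividing by T: -0.0841195 / 2 = -0.042060 → -4.21%.

-4.21%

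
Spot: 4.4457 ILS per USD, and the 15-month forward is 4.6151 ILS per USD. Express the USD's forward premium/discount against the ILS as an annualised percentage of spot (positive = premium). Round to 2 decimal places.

+3.05%

T = 15/12 years.
USD trades forward at +3.81042% vs spot over the period.
Per annum: 0.0381042 / (15/12) = 0.030483 = 3.05%.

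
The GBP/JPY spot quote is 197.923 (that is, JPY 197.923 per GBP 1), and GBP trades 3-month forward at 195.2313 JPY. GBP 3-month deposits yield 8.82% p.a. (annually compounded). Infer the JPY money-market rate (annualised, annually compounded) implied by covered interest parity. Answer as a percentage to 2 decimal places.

3.02%

T = 3/12 years.
CIP gives F = S · g_JPY/g_GBP, so g_JPY/g_GBP = 195.2313/197.923 = 0.9864003.
GBP growth factor: (1 + 0.0882)^(3/12) = 1.0213561.
That pins the JPY growth at 1.007466.
Annualise: 1.007466^(12/3) − 1 = 0.030200 = 3.02%.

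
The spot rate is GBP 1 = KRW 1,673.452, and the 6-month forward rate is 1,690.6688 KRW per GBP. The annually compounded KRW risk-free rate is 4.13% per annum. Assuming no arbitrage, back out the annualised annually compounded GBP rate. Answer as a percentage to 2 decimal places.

T = 6/12 years.
CIP gives F = S · g_KRW/g_GBP, so g_KRW/g_GBP = 1690.6688/1673.452 = 1.0102882.
The KRW side grows by (1 + 0.0413)^(6/12) = 1.0204411.
That pins the GBP growth at 1.0100495.
r = 1.0100495^(12/6) − 1 = 0.020200 → 2.02%.

2.02%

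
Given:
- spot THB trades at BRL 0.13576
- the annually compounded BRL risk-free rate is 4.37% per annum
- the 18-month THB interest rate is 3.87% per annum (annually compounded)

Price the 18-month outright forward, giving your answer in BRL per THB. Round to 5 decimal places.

0.13674

T = 18/12 years.
BRL growth factor: (1 + 0.0437)^(18/12) = 1.066261.
Growth of 1 THB over T: (1 + 0.0387)^(18/12) = 1.0586081.
CIP: F = S · (grow BRL)/(grow THB) = 0.13576 × 1.066261/1.0586081 = 0.1367414 BRL per THB.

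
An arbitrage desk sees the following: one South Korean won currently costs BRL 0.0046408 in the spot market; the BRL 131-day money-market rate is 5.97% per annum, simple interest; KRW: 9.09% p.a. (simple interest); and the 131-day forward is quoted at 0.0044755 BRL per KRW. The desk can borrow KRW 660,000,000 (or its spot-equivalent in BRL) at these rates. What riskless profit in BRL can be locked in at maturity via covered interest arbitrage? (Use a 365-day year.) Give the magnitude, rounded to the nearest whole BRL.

T = 131/365 years.
Route A — deposit KRW, sell forward: 660,000,000 × 1.032624384 × 0.0044755 = BRL 3,050,196.88.
Route B — convert at spot, deposit BRL: 660,000,000 × 0.0046408 × 1.021426575 = BRL 3,128,556.06.
The quoted forward undervalues KRW, so borrow KRW, convert to BRL at spot, deposit the BRL at 5.97%, and buy KRW forward at 0.0044755 to cover the loan.
The gap between the two covered legs is BRL 78,359.

BRL 78,359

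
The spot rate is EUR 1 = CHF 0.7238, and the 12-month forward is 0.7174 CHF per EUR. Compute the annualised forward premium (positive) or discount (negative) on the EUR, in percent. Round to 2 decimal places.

-0.88%

T = 1 year.
Period premium: (0.7174 − 0.7238)/0.7238 = -0.0088422.
Per annum: -0.0088422 / 1 = -0.008842 = -0.88%.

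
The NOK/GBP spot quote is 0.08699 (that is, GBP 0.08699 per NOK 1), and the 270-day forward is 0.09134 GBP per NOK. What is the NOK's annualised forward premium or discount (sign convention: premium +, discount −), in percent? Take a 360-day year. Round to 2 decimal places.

T = 270/360 years.
Period premium: (0.09134 − 0.08699)/0.08699 = 0.0500057.
Per annum: 0.0500057 / (270/360) = 0.066674 = 6.67%.

+6.67%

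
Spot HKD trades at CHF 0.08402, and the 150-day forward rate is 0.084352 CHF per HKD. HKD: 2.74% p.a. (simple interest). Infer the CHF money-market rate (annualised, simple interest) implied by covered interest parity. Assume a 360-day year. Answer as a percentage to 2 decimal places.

T = 150/360 years.
F/S = 0.084352/0.08402 = 1.0039514 = (growth of CHF) / (growth of HKD).
The HKD side grows by 1 + 0.0274×150/360 = 1.0114167.
That pins the CHF growth at 1.0154132.
(1.0154132 − 1)/T = 0.036992, i.e. 3.70%.

3.70%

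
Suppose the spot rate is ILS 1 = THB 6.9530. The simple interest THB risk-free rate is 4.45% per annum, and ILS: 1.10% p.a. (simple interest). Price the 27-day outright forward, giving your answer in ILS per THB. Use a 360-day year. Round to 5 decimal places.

T = 27/360 years.
THB growth factor: 1 + 0.0445×27/360 = 1.0033375.
ILS accumulates by 1 + 0.0110×27/360 = 1.000825.
CIP: F = S · (grow THB)/(grow ILS) = 6.953 × 1.0033375/1.000825 = 6.970455 THB per ILS.
Invert for ILS per THB: 1 / 6.970455 = 0.14346.

0.14346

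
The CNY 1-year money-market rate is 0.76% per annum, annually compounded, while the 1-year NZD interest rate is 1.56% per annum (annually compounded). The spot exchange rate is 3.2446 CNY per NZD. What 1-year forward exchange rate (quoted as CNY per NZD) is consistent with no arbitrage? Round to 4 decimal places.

3.2190

T = 1 year.
CNY accumulates by (1 + 0.0076)^1 = 1.007600.
NZD growth factor: (1 + 0.0156)^1 = 1.015600.
So F = 3.2446 × 1.007600 / 1.015600 = 3.219042 (CNY/NZD).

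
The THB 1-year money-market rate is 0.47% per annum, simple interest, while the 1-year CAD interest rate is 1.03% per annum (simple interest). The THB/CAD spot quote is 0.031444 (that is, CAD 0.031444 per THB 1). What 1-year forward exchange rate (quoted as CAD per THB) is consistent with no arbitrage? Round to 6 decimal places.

0.031619

T = 1 year.
Growth of 1 CAD over T: 1 + 0.0103×1 = 1.010300.
Growth of 1 THB over T: 1 + 0.0047×1 = 1.004700.
Forward (CAD per THB) = 0.031444 × 1.010300 / 1.004700 = 0.03161926.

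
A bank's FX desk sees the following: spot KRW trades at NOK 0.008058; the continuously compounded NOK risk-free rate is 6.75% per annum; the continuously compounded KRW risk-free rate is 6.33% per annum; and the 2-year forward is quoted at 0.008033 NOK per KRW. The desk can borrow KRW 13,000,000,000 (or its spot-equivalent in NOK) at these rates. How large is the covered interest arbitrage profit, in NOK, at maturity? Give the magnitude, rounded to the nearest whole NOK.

T = 2 years.
Keep in KRW, deliver into the forward: 13,000,000,000·1.1349629418·0.008033 = NOK 118,523,045.05.
Swap to NOK now, deposit: 13,000,000,000·0.008058·1.14453678435 = NOK 119,894,806.31.
The quoted forward undervalues KRW, so borrow KRW, convert to NOK at spot, deposit the NOK at 6.75%, and buy KRW forward at 0.008033 to cover the loan.
The gap between the two covered legs is NOK 1,371,761.

NOK 1,371,761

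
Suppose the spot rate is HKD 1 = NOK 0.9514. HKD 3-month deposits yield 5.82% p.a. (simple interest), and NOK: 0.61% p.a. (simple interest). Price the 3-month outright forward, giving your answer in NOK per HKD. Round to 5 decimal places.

0.93919

T = 3/12 years.
NOK growth factor: 1 + 0.0061×3/12 = 1.001525.
Growth of 1 HKD over T: 1 + 0.0582×3/12 = 1.014550.
CIP: F = S · (grow NOK)/(grow HKD) = 0.9514 × 1.001525/1.014550 = 0.9391857 NOK per HKD.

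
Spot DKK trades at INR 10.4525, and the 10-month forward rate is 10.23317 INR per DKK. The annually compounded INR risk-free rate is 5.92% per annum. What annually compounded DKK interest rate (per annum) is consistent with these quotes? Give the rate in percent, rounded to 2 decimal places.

T = 10/12 years.
F/S = 10.23317/10.4525 = 0.9790165 = (growth of INR) / (growth of DKK).
The INR side grows by (1 + 0.0592)^(10/12) = 1.0490954.
Hence g_DKK = 1.0715809.
Annualise: 1.0715809^(12/10) − 1 = 0.086501 = 8.65%.

8.65%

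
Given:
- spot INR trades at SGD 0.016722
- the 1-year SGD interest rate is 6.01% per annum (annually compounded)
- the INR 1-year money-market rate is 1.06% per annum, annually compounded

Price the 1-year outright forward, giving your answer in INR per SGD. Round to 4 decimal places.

T = 1 year.
SGD growth factor: (1 + 0.0601)^1 = 1.060100.
INR accumulates by (1 + 0.0106)^1 = 1.010600.
So F = 0.016722 × 1.060100 / 1.010600 = 0.017541057 (SGD/INR).
Quoted the other way: 1/0.017541057 = 57.0091 INR per SGD.

57.0091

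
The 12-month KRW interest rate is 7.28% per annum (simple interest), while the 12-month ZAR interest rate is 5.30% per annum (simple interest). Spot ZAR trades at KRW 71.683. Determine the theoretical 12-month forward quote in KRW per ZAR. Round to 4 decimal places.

T = 1 year.
KRW growth factor: 1 + 0.0728×1 = 1.072800.
ZAR accumulates by 1 + 0.0530×1 = 1.053000.
So F = 71.683 × 1.072800 / 1.053000 = 73.030885 (KRW/ZAR).

73.0309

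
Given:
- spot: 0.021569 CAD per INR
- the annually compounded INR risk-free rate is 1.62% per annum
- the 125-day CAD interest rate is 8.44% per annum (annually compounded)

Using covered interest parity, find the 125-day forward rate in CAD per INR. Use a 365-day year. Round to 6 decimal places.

T = 125/365 years.
CAD accumulates by (1 + 0.0844)^(125/365) = 1.0281375.
Growth of 1 INR over T: (1 + 0.0162)^(125/365) = 1.0055187.
CIP: F = S · (grow CAD)/(grow INR) = 0.021569 × 1.0281375/1.0055187 = 0.02205419 CAD per INR.

0.022054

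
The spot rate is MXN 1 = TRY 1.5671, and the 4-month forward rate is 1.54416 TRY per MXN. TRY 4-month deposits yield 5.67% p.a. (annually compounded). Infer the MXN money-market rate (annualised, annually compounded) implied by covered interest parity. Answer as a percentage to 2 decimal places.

10.45%

T = 4/12 years.
By CIP, F/S equals the TRY-to-MXN growth ratio: 1.54416/1.5671 = 0.9853615.
TRY growth factor: (1 + 0.0567)^(4/12) = 1.0185536.
That pins the MXN growth at 1.0336852.
r = 1.0336852^(12/4) − 1 = 0.104498 → 10.45%.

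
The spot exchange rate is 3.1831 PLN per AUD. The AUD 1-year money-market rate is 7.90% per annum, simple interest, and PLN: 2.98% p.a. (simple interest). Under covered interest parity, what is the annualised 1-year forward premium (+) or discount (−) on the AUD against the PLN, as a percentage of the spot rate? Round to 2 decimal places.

-4.56%

T = 1 year.
CIP forward (PLN per AUD) = 3.1831 × 1.029800/1.079000 = 3.0379577.
Annualised premium = (F − S)/S × (1/T) = (3.0379577 − 3.1831)/3.1831 ÷ 1 = -4.56%.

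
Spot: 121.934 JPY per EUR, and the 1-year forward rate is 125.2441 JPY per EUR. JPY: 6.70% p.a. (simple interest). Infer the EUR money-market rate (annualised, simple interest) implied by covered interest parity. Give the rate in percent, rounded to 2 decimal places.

T = 1 year.
By CIP, F/S equals the JPY-to-EUR growth ratio: 125.2441/121.934 = 1.0271467.
The JPY side grows by 1 + 0.0670×1 = 1.067000.
So the EUR growth factor = 1.038800.
(1.038800 − 1)/T = 0.038800, i.e. 3.88%.

3.88%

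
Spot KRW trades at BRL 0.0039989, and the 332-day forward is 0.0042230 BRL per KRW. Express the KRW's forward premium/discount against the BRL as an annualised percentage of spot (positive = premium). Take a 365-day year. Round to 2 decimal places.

T = 332/365 years.
Period premium: (0.0042230 − 0.0039989)/0.0039989 = 0.0560404.
Annualise by dividing by T: 0.0560404 / (332/365) = 0.061611 → 6.16%.

+6.16%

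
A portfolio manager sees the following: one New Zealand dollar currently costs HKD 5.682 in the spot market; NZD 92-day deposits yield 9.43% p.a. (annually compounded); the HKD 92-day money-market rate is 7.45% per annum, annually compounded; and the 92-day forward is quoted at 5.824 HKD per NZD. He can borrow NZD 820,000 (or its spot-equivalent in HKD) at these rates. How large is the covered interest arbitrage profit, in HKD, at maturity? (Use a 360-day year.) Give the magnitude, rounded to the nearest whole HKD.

HKD 141,349

T = 92/360 years.
Keep in NZD, deliver into the forward: 820,000·1.023296584·5.824 = HKD 4,886,937.03.
Swap to HKD now, deposit: 820,000·5.682·1.018532694 = HKD 4,745,588.27.
The quoted forward overvalues NZD, so borrow HKD, buy NZD at spot, deposit the NZD at 9.43%, and sell the proceeds forward at 5.824.
The gap between the two covered legs is HKD 141,349.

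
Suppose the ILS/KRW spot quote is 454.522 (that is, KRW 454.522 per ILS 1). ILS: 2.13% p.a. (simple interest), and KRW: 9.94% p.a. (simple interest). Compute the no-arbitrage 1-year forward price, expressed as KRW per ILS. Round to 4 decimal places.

T = 1 year.
Growth of 1 KRW over T: 1 + 0.0994×1 = 1.099400.
ILS accumulates by 1 + 0.0213×1 = 1.021300.
So F = 454.522 × 1.099400 / 1.021300 = 489.279826 (KRW/ILS).

489.2798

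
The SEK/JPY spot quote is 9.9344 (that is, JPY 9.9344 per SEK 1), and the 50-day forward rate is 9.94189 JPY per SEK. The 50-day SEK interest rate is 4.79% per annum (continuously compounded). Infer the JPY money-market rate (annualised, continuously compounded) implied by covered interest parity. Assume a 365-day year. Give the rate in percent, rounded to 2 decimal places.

5.34%

T = 50/365 years.
CIP gives F = S · g_JPY/g_SEK, so g_JPY/g_SEK = 9.94189/9.9344 = 1.0007539.
SEK growth factor: e^(0.0479×50/365) = 1.0065832.
That pins the JPY growth at 1.0073421.
r = ln(1.0073421)/(50/365) = 0.053402 → 5.34%.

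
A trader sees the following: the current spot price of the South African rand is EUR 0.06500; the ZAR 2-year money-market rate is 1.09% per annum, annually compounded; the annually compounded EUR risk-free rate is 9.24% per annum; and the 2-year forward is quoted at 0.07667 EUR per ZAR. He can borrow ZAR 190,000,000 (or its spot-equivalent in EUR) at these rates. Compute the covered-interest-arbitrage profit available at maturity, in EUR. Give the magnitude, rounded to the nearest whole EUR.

T = 2 years.
Route A — deposit ZAR, sell forward: 190,000,000 × 1.02191881 × 0.07667 = EUR 14,886,597.88.
Route B — convert at spot, deposit EUR: 190,000,000 × 0.06500 × 1.19333776 = EUR 14,737,721.34.
The quoted forward overvalues ZAR, so borrow EUR, buy ZAR at spot, deposit the ZAR at 1.09%, and sell the proceeds forward at 0.07667.
Profit = 14,886,597.88 − 14,737,721.34 = EUR 148,877.

EUR 148,877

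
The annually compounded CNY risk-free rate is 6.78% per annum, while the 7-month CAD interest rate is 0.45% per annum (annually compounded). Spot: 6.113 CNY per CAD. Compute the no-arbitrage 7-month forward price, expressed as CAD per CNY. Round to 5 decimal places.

T = 7/12 years.
Growth of 1 CNY over T: (1 + 0.0678)^(7/12) = 1.0390085.
CAD accumulates by (1 + 0.0045)^(7/12) = 1.0026225.
CIP: F = S · (grow CNY)/(grow CAD) = 6.113 × 1.0390085/1.0026225 = 6.334846 CNY per CAD.
Quoted the other way: 1/6.334846 = 0.15786 CAD per CNY.

0.15786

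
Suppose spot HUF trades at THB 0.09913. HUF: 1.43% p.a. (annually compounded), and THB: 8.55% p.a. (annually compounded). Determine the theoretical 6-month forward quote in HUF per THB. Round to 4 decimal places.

T = 6/12 years.
Growth of 1 THB over T: (1 + 0.0855)^(6/12) = 1.0418733.
HUF growth factor: (1 + 0.0143)^(6/12) = 1.0071246.
So F = 0.09913 × 1.0418733 / 1.0071246 = 0.1025503 (THB/HUF).
Quoted the other way: 1/0.1025503 = 9.7513 HUF per THB.

9.7513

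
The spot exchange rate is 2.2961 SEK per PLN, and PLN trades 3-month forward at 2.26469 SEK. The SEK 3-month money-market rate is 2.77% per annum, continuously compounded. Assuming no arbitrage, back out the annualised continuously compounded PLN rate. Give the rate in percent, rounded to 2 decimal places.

T = 3/12 years.
CIP gives F = S · g_SEK/g_PLN, so g_SEK/g_PLN = 2.26469/2.2961 = 0.9863203.
The SEK side grows by e^(0.0277×3/12) = 1.006949.
That pins the PLN growth at 1.0209148.
Take logs: ln 1.0209148 / (3/12) = 0.082796, so 8.28%.

8.28%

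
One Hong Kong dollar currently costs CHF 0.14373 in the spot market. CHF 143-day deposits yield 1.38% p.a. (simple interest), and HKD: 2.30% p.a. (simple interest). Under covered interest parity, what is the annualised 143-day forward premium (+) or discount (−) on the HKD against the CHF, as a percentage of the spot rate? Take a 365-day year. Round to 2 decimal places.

T = 143/365 years.
No-arbitrage forward: 0.14373 × 1.0054066 / 1.009011 = 0.14321657 CHF/HKD.
(F − S)/S ÷ T = (0.14321657 − 0.14373)/0.14373/(143/365) = -0.009118 → -0.91%.

-0.91%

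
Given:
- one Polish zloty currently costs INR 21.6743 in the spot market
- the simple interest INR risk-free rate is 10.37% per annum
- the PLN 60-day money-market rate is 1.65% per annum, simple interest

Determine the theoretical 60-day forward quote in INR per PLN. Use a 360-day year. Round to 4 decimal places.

T = 60/360 years.
INR accumulates by 1 + 0.1037×60/360 = 1.01728333.
Growth of 1 PLN over T: 1 + 0.0165×60/360 = 1.002750.
CIP: F = S · (grow INR)/(grow PLN) = 21.6743 × 1.01728333/1.002750 = 21.988436 INR per PLN.

21.9884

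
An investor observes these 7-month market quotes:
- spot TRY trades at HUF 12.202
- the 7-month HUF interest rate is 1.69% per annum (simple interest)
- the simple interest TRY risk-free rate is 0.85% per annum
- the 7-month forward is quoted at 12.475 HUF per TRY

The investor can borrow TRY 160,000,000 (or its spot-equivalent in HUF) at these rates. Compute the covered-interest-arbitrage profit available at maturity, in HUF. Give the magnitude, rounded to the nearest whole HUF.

T = 7/12 years.
Route A — deposit TRY, sell forward: 160,000,000 × 1.004958333333 × 12.475 = HUF 2,005,896,833.33.
Route B — convert at spot, deposit HUF: 160,000,000 × 12.202 × 1.009858333333 = HUF 1,971,566,621.33.
The quoted forward overvalues TRY, so borrow HUF, buy TRY at spot, deposit the TRY at 0.85%, and sell the proceeds forward at 12.475.
Arbitrage profit = |2,005,896,833.33 − 1,971,566,621.33| = HUF 34,330,212.

HUF 34,330,212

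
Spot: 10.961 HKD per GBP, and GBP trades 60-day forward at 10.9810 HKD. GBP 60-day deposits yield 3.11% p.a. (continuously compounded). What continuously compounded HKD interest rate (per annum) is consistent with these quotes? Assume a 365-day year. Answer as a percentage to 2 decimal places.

T = 60/365 years.
F/S = 10.981/10.961 = 1.0018247 = (growth of HKD) / (growth of GBP).
GBP growth factor: e^(0.0311×60/365) = 1.0051254.
So the HKD growth factor = 1.0069595.
r = ln(1.0069595)/(60/365) = 0.042190 → 4.22%.

4.22%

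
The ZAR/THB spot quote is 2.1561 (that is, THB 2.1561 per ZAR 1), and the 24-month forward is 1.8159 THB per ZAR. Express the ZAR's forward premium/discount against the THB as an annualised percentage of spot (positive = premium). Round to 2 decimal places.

-7.89%

T = 2 years.
(F − S)/S = (1.8159 − 2.1561)/2.1561 = -0.1577849.
Annualise by dividing by T: -0.1577849 / 2 = -0.078892 → -7.89%.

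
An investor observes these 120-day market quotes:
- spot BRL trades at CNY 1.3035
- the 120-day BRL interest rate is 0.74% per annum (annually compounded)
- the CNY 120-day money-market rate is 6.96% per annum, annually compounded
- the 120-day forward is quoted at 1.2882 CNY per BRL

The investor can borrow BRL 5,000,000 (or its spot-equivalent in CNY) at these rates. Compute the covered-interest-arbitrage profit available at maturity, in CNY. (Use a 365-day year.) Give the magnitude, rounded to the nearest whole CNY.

T = 120/365 years.
Invest the BRL and cover forward: 5,000,000 × 1.002426859 × 1.2882 = CNY 6,456,631.40.
Convert at spot and invest in CNY: 5,000,000 × 1.3035 × 1.022367496 = CNY 6,663,280.16.
The quoted forward undervalues BRL, so borrow BRL, convert to CNY at spot, deposit the CNY at 6.96%, and buy BRL forward at 1.2882 to cover the loan.
Profit = 6,663,280.16 − 6,456,631.40 = CNY 206,649.

CNY 206,649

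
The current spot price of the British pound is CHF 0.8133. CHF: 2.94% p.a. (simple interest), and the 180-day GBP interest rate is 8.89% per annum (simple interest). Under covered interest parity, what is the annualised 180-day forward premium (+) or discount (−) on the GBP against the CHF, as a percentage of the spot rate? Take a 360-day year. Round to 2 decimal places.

-5.70%

T = 180/360 years.
CIP forward (CHF per GBP) = 0.8133 × 1.014700/1.044450 = 0.7901341.
(F − S)/S ÷ T = (0.7901341 − 0.8133)/0.8133/(180/360) = -0.056968 → -5.70%.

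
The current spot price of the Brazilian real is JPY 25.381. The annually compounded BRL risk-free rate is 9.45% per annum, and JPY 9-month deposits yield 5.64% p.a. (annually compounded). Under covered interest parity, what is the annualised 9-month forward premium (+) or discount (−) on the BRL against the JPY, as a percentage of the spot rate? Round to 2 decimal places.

T = 9/12 years.
No-arbitrage forward: 25.381 × 1.0420086 / 1.0700691 = 24.715432 JPY/BRL.
(F − S)/S ÷ T = (24.715432 − 25.381)/25.381/(9/12) = -0.034964 → -3.50%.

-3.50%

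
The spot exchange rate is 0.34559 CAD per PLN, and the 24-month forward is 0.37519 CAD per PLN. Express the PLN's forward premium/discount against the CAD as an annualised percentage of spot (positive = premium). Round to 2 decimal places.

T = 2 years.
Period premium: (0.37519 − 0.34559)/0.34559 = 0.0856506.
Per annum: 0.0856506 / 2 = 0.042825 = 4.28%.

+4.28%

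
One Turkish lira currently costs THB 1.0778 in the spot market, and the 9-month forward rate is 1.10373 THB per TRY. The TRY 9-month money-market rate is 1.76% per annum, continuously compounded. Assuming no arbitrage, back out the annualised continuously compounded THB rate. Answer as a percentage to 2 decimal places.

4.93%

T = 9/12 years.
F/S = 1.10373/1.0778 = 1.0240583 = (growth of THB) / (growth of TRY).
TRY growth factor: e^(0.0176×9/12) = 1.0132875.
Hence g_THB = 1.0376655.
Take logs: ln 1.0376655 / (9/12) = 0.049298, so 4.93%.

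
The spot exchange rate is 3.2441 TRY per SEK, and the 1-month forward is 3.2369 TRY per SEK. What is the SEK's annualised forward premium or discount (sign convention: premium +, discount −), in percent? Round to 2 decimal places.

-2.66%

T = 1/12 years.
(F − S)/S = (3.2369 − 3.2441)/3.2441 = -0.0022194.
Annualise by dividing by T: -0.0022194 / (1/12) = -0.026633 → -2.66%.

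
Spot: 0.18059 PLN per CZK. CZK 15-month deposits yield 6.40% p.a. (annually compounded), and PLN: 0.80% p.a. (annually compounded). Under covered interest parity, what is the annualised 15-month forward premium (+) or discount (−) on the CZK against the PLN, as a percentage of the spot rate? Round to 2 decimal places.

-5.23%

T = 15/12 years.
F = S · g_PLN/g_CZK = 0.18059 × 1.010010/1.080630 = 0.16878830.
Annualised premium = (F − S)/S × (1/T) = (0.16878830 − 0.18059)/0.18059 ÷ (15/12) = -5.23%.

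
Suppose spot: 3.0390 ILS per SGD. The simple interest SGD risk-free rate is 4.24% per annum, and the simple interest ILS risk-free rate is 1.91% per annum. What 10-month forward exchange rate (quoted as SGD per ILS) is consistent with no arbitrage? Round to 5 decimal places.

0.33534

T = 10/12 years.
ILS accumulates by 1 + 0.0191×10/12 = 1.0159167.
SGD accumulates by 1 + 0.0424×10/12 = 1.0353333.
So F = 3.039 × 1.0159167 / 1.0353333 = 2.982007 (ILS/SGD).
Invert for SGD per ILS: 1 / 2.982007 = 0.33534.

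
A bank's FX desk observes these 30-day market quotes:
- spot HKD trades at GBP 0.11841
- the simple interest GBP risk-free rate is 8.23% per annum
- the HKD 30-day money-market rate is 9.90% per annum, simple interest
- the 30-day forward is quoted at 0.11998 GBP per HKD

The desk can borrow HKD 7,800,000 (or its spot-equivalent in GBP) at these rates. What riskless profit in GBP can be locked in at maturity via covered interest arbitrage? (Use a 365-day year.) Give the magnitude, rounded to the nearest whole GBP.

GBP 13,613

T = 30/365 years.
Route A — deposit HKD, sell forward: 7,800,000 × 1.00813699 × 0.11998 = GBP 943,458.95.
Route B — convert at spot, deposit GBP: 7,800,000 × 0.11841 × 1.00676438 = GBP 929,845.57.
The quoted forward overvalues HKD, so borrow GBP, buy HKD at spot, deposit the HKD at 9.90%, and sell the proceeds forward at 0.11998.
Arbitrage profit = |943,458.95 − 929,845.57| = GBP 13,613.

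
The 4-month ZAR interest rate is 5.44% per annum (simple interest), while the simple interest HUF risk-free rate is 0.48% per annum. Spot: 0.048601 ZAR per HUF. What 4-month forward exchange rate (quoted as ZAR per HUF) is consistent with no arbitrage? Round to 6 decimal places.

T = 4/12 years.
ZAR accumulates by 1 + 0.0544×4/12 = 1.0181333.
HUF growth factor: 1 + 0.0048×4/12 = 1.001600.
CIP: F = S · (grow ZAR)/(grow HUF) = 0.048601 × 1.0181333/1.001600 = 0.04940325 ZAR per HUF.

0.049403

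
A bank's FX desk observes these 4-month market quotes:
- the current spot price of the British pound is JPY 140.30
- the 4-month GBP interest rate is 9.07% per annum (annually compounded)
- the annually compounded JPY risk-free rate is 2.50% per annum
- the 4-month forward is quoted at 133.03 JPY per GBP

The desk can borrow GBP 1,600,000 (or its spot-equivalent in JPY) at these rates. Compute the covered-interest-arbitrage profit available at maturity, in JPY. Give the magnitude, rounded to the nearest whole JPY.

JPY 7,237,493

T = 4/12 years.
Route A — deposit GBP, sell forward: 1,600,000 × 1.02936272515 × 133.03 = JPY 219,097,797.32.
Route B — convert at spot, deposit JPY: 1,600,000 × 140.30 × 1.00826483761 = JPY 226,335,290.75.
The quoted forward undervalues GBP, so borrow GBP, convert to JPY at spot, deposit the JPY at 2.50%, and buy GBP forward at 133.03 to cover the loan.
Arbitrage profit = |219,097,797.32 − 226,335,290.75| = JPY 7,237,493.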